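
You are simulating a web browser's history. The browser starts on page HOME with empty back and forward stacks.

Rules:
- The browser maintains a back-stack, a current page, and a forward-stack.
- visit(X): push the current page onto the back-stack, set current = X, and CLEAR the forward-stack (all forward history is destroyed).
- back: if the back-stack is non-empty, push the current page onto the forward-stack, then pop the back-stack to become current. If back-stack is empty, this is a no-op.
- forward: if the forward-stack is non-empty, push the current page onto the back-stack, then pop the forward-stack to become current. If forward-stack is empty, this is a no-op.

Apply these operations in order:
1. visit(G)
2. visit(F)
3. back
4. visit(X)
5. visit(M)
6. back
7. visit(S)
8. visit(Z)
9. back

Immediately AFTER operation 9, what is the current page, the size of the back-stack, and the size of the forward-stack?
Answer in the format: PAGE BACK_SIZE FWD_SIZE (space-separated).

After 1 (visit(G)): cur=G back=1 fwd=0
After 2 (visit(F)): cur=F back=2 fwd=0
After 3 (back): cur=G back=1 fwd=1
After 4 (visit(X)): cur=X back=2 fwd=0
After 5 (visit(M)): cur=M back=3 fwd=0
After 6 (back): cur=X back=2 fwd=1
After 7 (visit(S)): cur=S back=3 fwd=0
After 8 (visit(Z)): cur=Z back=4 fwd=0
After 9 (back): cur=S back=3 fwd=1

S 3 1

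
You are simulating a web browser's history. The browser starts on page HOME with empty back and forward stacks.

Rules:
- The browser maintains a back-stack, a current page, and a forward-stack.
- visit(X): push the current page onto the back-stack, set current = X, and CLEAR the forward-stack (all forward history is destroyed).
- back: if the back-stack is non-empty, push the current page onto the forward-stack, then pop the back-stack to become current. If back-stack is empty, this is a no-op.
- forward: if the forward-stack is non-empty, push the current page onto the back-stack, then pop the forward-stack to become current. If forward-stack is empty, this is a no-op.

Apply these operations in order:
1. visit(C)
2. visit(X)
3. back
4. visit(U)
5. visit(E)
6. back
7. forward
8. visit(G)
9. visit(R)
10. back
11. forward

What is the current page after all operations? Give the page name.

Answer: R

Derivation:
After 1 (visit(C)): cur=C back=1 fwd=0
After 2 (visit(X)): cur=X back=2 fwd=0
After 3 (back): cur=C back=1 fwd=1
After 4 (visit(U)): cur=U back=2 fwd=0
After 5 (visit(E)): cur=E back=3 fwd=0
After 6 (back): cur=U back=2 fwd=1
After 7 (forward): cur=E back=3 fwd=0
After 8 (visit(G)): cur=G back=4 fwd=0
After 9 (visit(R)): cur=R back=5 fwd=0
After 10 (back): cur=G back=4 fwd=1
After 11 (forward): cur=R back=5 fwd=0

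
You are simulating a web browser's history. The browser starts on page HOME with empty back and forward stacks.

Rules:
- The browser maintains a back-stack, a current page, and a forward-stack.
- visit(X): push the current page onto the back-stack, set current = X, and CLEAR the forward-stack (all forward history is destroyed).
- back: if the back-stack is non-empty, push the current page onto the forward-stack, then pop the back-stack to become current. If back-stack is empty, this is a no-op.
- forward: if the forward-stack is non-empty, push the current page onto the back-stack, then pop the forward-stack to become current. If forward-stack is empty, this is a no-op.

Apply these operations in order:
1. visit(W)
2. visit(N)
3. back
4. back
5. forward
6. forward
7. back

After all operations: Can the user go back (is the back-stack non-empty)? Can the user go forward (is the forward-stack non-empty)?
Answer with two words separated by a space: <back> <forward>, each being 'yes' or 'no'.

Answer: yes yes

Derivation:
After 1 (visit(W)): cur=W back=1 fwd=0
After 2 (visit(N)): cur=N back=2 fwd=0
After 3 (back): cur=W back=1 fwd=1
After 4 (back): cur=HOME back=0 fwd=2
After 5 (forward): cur=W back=1 fwd=1
After 6 (forward): cur=N back=2 fwd=0
After 7 (back): cur=W back=1 fwd=1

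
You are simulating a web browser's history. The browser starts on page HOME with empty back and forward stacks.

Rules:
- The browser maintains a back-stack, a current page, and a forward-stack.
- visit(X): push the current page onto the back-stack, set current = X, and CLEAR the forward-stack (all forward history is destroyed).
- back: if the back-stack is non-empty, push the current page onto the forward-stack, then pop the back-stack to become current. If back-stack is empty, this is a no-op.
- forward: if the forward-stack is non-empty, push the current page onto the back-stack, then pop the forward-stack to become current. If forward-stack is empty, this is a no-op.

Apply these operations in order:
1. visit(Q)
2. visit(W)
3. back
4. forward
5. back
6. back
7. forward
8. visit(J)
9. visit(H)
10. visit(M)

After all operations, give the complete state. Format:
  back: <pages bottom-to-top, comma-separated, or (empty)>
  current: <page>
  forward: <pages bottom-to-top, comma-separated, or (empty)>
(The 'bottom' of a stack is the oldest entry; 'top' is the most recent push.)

After 1 (visit(Q)): cur=Q back=1 fwd=0
After 2 (visit(W)): cur=W back=2 fwd=0
After 3 (back): cur=Q back=1 fwd=1
After 4 (forward): cur=W back=2 fwd=0
After 5 (back): cur=Q back=1 fwd=1
After 6 (back): cur=HOME back=0 fwd=2
After 7 (forward): cur=Q back=1 fwd=1
After 8 (visit(J)): cur=J back=2 fwd=0
After 9 (visit(H)): cur=H back=3 fwd=0
After 10 (visit(M)): cur=M back=4 fwd=0

Answer: back: HOME,Q,J,H
current: M
forward: (empty)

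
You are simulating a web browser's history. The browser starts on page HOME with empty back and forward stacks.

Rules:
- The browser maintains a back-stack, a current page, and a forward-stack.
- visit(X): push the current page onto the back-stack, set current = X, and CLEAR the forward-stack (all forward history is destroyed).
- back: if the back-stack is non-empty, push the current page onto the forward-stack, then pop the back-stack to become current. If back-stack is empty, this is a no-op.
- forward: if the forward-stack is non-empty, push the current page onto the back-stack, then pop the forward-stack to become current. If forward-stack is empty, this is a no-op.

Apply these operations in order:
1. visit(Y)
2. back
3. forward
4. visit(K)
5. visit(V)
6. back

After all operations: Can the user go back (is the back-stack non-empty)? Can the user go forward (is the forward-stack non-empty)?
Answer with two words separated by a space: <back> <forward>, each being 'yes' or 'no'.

Answer: yes yes

Derivation:
After 1 (visit(Y)): cur=Y back=1 fwd=0
After 2 (back): cur=HOME back=0 fwd=1
After 3 (forward): cur=Y back=1 fwd=0
After 4 (visit(K)): cur=K back=2 fwd=0
After 5 (visit(V)): cur=V back=3 fwd=0
After 6 (back): cur=K back=2 fwd=1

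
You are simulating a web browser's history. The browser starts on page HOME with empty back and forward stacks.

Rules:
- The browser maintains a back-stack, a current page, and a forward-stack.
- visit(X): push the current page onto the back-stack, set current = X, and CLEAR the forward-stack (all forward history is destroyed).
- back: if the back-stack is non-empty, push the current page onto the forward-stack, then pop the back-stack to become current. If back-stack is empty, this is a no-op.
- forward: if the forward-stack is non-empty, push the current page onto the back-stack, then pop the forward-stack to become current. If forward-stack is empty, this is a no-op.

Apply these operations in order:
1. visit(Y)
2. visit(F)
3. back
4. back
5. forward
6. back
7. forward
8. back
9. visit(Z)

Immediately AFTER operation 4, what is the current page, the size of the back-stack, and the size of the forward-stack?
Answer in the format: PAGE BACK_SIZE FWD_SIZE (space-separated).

After 1 (visit(Y)): cur=Y back=1 fwd=0
After 2 (visit(F)): cur=F back=2 fwd=0
After 3 (back): cur=Y back=1 fwd=1
After 4 (back): cur=HOME back=0 fwd=2

HOME 0 2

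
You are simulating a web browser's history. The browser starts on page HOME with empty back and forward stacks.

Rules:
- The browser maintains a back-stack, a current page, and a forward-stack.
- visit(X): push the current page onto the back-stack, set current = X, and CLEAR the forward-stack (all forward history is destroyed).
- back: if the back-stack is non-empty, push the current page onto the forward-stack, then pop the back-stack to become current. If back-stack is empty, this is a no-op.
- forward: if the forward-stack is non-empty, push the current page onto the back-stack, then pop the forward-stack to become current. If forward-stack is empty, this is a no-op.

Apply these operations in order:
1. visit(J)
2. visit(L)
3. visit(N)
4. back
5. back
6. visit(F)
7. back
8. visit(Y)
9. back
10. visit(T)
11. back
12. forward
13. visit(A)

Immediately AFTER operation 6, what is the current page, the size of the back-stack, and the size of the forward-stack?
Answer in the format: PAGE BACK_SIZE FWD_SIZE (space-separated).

After 1 (visit(J)): cur=J back=1 fwd=0
After 2 (visit(L)): cur=L back=2 fwd=0
After 3 (visit(N)): cur=N back=3 fwd=0
After 4 (back): cur=L back=2 fwd=1
After 5 (back): cur=J back=1 fwd=2
After 6 (visit(F)): cur=F back=2 fwd=0

F 2 0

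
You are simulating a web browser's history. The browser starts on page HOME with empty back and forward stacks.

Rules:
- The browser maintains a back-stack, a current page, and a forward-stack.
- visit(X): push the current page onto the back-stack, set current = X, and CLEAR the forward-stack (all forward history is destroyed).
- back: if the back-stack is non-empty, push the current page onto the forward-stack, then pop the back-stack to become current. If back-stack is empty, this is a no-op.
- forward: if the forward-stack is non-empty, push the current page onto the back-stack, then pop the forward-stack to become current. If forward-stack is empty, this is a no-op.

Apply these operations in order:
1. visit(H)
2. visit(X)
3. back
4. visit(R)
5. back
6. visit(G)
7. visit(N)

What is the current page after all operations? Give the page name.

Answer: N

Derivation:
After 1 (visit(H)): cur=H back=1 fwd=0
After 2 (visit(X)): cur=X back=2 fwd=0
After 3 (back): cur=H back=1 fwd=1
After 4 (visit(R)): cur=R back=2 fwd=0
After 5 (back): cur=H back=1 fwd=1
After 6 (visit(G)): cur=G back=2 fwd=0
After 7 (visit(N)): cur=N back=3 fwd=0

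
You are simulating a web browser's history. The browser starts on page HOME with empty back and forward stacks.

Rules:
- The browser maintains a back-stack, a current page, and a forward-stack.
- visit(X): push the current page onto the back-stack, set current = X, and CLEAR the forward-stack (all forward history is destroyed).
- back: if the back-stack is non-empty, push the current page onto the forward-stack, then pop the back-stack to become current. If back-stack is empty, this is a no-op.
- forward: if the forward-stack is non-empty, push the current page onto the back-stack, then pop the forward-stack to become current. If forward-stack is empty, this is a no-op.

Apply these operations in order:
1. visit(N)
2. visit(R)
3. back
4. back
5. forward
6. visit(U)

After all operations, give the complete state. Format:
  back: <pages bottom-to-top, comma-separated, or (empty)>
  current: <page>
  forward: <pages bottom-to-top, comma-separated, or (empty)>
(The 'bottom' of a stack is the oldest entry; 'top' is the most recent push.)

Answer: back: HOME,N
current: U
forward: (empty)

Derivation:
After 1 (visit(N)): cur=N back=1 fwd=0
After 2 (visit(R)): cur=R back=2 fwd=0
After 3 (back): cur=N back=1 fwd=1
After 4 (back): cur=HOME back=0 fwd=2
After 5 (forward): cur=N back=1 fwd=1
After 6 (visit(U)): cur=U back=2 fwd=0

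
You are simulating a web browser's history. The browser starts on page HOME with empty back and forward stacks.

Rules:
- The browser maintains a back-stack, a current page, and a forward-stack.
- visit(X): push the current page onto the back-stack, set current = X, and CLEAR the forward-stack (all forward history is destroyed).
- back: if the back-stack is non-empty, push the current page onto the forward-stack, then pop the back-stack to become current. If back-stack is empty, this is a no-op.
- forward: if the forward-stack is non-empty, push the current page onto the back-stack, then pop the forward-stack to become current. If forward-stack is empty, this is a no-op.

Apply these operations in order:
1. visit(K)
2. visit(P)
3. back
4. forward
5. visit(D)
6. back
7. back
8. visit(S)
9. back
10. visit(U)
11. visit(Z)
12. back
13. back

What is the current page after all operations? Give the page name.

After 1 (visit(K)): cur=K back=1 fwd=0
After 2 (visit(P)): cur=P back=2 fwd=0
After 3 (back): cur=K back=1 fwd=1
After 4 (forward): cur=P back=2 fwd=0
After 5 (visit(D)): cur=D back=3 fwd=0
After 6 (back): cur=P back=2 fwd=1
After 7 (back): cur=K back=1 fwd=2
After 8 (visit(S)): cur=S back=2 fwd=0
After 9 (back): cur=K back=1 fwd=1
After 10 (visit(U)): cur=U back=2 fwd=0
After 11 (visit(Z)): cur=Z back=3 fwd=0
After 12 (back): cur=U back=2 fwd=1
After 13 (back): cur=K back=1 fwd=2

Answer: K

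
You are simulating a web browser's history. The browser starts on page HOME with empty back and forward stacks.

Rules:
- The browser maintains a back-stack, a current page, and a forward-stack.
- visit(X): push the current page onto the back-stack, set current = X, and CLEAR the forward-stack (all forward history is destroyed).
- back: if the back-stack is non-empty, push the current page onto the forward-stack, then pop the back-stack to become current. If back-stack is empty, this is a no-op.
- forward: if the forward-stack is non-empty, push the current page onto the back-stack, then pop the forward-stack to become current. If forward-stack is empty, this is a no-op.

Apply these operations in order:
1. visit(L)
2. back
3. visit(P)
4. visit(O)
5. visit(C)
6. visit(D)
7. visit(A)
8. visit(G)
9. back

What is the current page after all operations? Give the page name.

After 1 (visit(L)): cur=L back=1 fwd=0
After 2 (back): cur=HOME back=0 fwd=1
After 3 (visit(P)): cur=P back=1 fwd=0
After 4 (visit(O)): cur=O back=2 fwd=0
After 5 (visit(C)): cur=C back=3 fwd=0
After 6 (visit(D)): cur=D back=4 fwd=0
After 7 (visit(A)): cur=A back=5 fwd=0
After 8 (visit(G)): cur=G back=6 fwd=0
After 9 (back): cur=A back=5 fwd=1

Answer: A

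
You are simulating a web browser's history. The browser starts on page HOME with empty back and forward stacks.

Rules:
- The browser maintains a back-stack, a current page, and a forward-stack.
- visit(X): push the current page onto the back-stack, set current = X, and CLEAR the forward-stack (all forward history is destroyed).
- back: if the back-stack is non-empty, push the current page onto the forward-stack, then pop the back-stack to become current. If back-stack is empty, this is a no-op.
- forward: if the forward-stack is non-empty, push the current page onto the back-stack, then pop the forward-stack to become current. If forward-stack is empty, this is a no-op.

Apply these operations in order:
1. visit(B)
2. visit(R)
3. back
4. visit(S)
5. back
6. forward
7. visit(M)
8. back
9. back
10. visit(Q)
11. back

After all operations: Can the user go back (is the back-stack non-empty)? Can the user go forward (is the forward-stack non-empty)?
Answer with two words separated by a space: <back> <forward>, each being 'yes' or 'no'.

After 1 (visit(B)): cur=B back=1 fwd=0
After 2 (visit(R)): cur=R back=2 fwd=0
After 3 (back): cur=B back=1 fwd=1
After 4 (visit(S)): cur=S back=2 fwd=0
After 5 (back): cur=B back=1 fwd=1
After 6 (forward): cur=S back=2 fwd=0
After 7 (visit(M)): cur=M back=3 fwd=0
After 8 (back): cur=S back=2 fwd=1
After 9 (back): cur=B back=1 fwd=2
After 10 (visit(Q)): cur=Q back=2 fwd=0
After 11 (back): cur=B back=1 fwd=1

Answer: yes yes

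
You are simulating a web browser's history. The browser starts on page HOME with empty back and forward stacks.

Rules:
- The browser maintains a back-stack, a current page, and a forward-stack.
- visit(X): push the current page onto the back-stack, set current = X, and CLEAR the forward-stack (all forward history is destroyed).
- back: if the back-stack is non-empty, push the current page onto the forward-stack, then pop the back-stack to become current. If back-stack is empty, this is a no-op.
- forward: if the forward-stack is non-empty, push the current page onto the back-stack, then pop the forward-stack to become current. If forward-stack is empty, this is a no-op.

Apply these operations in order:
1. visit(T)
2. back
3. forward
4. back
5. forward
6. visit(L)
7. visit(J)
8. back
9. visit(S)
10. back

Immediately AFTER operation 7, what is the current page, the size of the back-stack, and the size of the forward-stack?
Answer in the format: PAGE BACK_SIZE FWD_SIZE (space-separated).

After 1 (visit(T)): cur=T back=1 fwd=0
After 2 (back): cur=HOME back=0 fwd=1
After 3 (forward): cur=T back=1 fwd=0
After 4 (back): cur=HOME back=0 fwd=1
After 5 (forward): cur=T back=1 fwd=0
After 6 (visit(L)): cur=L back=2 fwd=0
After 7 (visit(J)): cur=J back=3 fwd=0

J 3 0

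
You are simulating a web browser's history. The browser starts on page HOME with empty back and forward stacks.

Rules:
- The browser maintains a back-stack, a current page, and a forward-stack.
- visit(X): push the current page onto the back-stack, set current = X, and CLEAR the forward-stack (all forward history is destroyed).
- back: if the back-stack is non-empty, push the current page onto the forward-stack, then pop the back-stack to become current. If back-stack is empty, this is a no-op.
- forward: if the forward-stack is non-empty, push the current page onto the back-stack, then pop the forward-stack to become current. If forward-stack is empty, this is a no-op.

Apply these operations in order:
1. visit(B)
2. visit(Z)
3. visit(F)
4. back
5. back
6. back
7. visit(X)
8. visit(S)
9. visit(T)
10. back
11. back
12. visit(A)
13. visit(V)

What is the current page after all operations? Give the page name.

Answer: V

Derivation:
After 1 (visit(B)): cur=B back=1 fwd=0
After 2 (visit(Z)): cur=Z back=2 fwd=0
After 3 (visit(F)): cur=F back=3 fwd=0
After 4 (back): cur=Z back=2 fwd=1
After 5 (back): cur=B back=1 fwd=2
After 6 (back): cur=HOME back=0 fwd=3
After 7 (visit(X)): cur=X back=1 fwd=0
After 8 (visit(S)): cur=S back=2 fwd=0
After 9 (visit(T)): cur=T back=3 fwd=0
After 10 (back): cur=S back=2 fwd=1
After 11 (back): cur=X back=1 fwd=2
After 12 (visit(A)): cur=A back=2 fwd=0
After 13 (visit(V)): cur=V back=3 fwd=0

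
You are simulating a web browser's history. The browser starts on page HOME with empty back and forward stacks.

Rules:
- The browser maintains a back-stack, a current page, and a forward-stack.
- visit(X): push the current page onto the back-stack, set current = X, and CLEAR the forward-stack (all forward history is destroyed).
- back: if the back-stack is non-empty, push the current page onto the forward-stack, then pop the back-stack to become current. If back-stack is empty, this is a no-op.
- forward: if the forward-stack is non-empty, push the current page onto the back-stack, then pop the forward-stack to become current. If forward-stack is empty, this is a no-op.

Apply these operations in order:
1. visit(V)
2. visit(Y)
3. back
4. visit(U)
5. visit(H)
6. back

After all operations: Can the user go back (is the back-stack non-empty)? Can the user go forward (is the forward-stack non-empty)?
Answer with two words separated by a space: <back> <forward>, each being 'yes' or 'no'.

After 1 (visit(V)): cur=V back=1 fwd=0
After 2 (visit(Y)): cur=Y back=2 fwd=0
After 3 (back): cur=V back=1 fwd=1
After 4 (visit(U)): cur=U back=2 fwd=0
After 5 (visit(H)): cur=H back=3 fwd=0
After 6 (back): cur=U back=2 fwd=1

Answer: yes yes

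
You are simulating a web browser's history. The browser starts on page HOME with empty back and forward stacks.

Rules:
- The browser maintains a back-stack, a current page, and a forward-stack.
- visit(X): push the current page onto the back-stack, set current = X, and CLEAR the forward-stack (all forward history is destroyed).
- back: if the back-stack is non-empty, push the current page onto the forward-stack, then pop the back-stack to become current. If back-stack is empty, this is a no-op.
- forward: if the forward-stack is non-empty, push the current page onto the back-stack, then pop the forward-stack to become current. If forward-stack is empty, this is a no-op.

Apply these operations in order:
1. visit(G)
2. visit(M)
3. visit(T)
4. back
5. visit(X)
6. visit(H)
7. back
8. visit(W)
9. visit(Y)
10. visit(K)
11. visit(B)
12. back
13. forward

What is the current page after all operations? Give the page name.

After 1 (visit(G)): cur=G back=1 fwd=0
After 2 (visit(M)): cur=M back=2 fwd=0
After 3 (visit(T)): cur=T back=3 fwd=0
After 4 (back): cur=M back=2 fwd=1
After 5 (visit(X)): cur=X back=3 fwd=0
After 6 (visit(H)): cur=H back=4 fwd=0
After 7 (back): cur=X back=3 fwd=1
After 8 (visit(W)): cur=W back=4 fwd=0
After 9 (visit(Y)): cur=Y back=5 fwd=0
After 10 (visit(K)): cur=K back=6 fwd=0
After 11 (visit(B)): cur=B back=7 fwd=0
After 12 (back): cur=K back=6 fwd=1
After 13 (forward): cur=B back=7 fwd=0

Answer: B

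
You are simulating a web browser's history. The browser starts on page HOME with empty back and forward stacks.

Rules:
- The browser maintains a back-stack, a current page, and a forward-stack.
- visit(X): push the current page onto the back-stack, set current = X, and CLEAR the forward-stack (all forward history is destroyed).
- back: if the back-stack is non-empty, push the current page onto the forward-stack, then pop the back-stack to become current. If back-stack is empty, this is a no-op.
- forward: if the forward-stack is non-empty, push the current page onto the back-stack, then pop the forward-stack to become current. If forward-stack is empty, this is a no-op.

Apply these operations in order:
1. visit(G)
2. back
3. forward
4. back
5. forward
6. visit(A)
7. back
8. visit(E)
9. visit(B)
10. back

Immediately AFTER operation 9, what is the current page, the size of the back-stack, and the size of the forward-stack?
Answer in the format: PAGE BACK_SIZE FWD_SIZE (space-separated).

After 1 (visit(G)): cur=G back=1 fwd=0
After 2 (back): cur=HOME back=0 fwd=1
After 3 (forward): cur=G back=1 fwd=0
After 4 (back): cur=HOME back=0 fwd=1
After 5 (forward): cur=G back=1 fwd=0
After 6 (visit(A)): cur=A back=2 fwd=0
After 7 (back): cur=G back=1 fwd=1
After 8 (visit(E)): cur=E back=2 fwd=0
After 9 (visit(B)): cur=B back=3 fwd=0

B 3 0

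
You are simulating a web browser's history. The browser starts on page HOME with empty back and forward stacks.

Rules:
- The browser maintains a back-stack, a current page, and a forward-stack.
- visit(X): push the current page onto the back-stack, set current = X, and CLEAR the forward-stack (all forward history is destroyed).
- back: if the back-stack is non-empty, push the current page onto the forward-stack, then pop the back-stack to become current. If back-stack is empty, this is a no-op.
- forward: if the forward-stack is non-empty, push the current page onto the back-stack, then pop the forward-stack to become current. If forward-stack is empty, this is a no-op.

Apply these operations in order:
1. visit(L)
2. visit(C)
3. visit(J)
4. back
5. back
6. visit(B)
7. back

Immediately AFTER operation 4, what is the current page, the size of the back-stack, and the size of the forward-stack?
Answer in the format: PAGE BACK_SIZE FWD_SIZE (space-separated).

After 1 (visit(L)): cur=L back=1 fwd=0
After 2 (visit(C)): cur=C back=2 fwd=0
After 3 (visit(J)): cur=J back=3 fwd=0
After 4 (back): cur=C back=2 fwd=1

C 2 1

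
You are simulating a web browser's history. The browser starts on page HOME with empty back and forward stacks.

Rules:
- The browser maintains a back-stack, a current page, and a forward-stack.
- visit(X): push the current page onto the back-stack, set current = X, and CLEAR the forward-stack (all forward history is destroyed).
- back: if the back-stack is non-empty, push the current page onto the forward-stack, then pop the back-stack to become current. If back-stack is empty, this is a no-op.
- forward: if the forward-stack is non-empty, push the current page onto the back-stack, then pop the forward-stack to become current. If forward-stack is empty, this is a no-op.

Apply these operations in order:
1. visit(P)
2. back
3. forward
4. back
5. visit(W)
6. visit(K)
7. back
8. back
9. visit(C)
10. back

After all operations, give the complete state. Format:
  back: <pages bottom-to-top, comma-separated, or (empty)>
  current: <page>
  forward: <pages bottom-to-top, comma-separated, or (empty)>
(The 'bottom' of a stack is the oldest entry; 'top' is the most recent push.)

After 1 (visit(P)): cur=P back=1 fwd=0
After 2 (back): cur=HOME back=0 fwd=1
After 3 (forward): cur=P back=1 fwd=0
After 4 (back): cur=HOME back=0 fwd=1
After 5 (visit(W)): cur=W back=1 fwd=0
After 6 (visit(K)): cur=K back=2 fwd=0
After 7 (back): cur=W back=1 fwd=1
After 8 (back): cur=HOME back=0 fwd=2
After 9 (visit(C)): cur=C back=1 fwd=0
After 10 (back): cur=HOME back=0 fwd=1

Answer: back: (empty)
current: HOME
forward: C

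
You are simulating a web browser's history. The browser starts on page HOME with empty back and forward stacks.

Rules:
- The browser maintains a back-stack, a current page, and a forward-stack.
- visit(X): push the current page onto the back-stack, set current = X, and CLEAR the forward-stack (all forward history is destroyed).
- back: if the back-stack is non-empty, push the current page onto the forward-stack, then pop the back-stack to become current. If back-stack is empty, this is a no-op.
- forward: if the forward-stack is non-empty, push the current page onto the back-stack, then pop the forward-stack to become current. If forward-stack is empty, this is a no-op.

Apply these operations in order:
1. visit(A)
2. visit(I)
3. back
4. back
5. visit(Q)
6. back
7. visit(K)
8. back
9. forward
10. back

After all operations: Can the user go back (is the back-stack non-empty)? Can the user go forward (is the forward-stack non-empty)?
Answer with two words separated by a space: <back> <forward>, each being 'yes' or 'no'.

After 1 (visit(A)): cur=A back=1 fwd=0
After 2 (visit(I)): cur=I back=2 fwd=0
After 3 (back): cur=A back=1 fwd=1
After 4 (back): cur=HOME back=0 fwd=2
After 5 (visit(Q)): cur=Q back=1 fwd=0
After 6 (back): cur=HOME back=0 fwd=1
After 7 (visit(K)): cur=K back=1 fwd=0
After 8 (back): cur=HOME back=0 fwd=1
After 9 (forward): cur=K back=1 fwd=0
After 10 (back): cur=HOME back=0 fwd=1

Answer: no yes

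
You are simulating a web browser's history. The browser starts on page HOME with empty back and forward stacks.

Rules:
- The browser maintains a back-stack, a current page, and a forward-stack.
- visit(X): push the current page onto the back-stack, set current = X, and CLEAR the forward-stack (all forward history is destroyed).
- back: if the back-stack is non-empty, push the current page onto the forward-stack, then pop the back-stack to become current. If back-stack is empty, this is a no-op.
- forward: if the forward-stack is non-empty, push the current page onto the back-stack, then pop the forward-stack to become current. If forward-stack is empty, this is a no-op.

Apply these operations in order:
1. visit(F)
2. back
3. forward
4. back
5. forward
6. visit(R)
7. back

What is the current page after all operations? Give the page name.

Answer: F

Derivation:
After 1 (visit(F)): cur=F back=1 fwd=0
After 2 (back): cur=HOME back=0 fwd=1
After 3 (forward): cur=F back=1 fwd=0
After 4 (back): cur=HOME back=0 fwd=1
After 5 (forward): cur=F back=1 fwd=0
After 6 (visit(R)): cur=R back=2 fwd=0
After 7 (back): cur=F back=1 fwd=1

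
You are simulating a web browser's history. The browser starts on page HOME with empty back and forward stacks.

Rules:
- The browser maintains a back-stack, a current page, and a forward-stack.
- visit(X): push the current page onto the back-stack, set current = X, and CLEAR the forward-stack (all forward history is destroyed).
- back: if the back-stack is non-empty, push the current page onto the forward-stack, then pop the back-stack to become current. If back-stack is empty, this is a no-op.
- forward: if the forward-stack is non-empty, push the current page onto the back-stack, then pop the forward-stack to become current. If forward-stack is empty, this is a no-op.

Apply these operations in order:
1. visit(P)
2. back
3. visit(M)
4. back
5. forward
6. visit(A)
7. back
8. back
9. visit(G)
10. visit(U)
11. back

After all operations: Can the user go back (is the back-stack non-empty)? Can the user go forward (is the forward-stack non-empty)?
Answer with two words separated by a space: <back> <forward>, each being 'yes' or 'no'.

After 1 (visit(P)): cur=P back=1 fwd=0
After 2 (back): cur=HOME back=0 fwd=1
After 3 (visit(M)): cur=M back=1 fwd=0
After 4 (back): cur=HOME back=0 fwd=1
After 5 (forward): cur=M back=1 fwd=0
After 6 (visit(A)): cur=A back=2 fwd=0
After 7 (back): cur=M back=1 fwd=1
After 8 (back): cur=HOME back=0 fwd=2
After 9 (visit(G)): cur=G back=1 fwd=0
After 10 (visit(U)): cur=U back=2 fwd=0
After 11 (back): cur=G back=1 fwd=1

Answer: yes yes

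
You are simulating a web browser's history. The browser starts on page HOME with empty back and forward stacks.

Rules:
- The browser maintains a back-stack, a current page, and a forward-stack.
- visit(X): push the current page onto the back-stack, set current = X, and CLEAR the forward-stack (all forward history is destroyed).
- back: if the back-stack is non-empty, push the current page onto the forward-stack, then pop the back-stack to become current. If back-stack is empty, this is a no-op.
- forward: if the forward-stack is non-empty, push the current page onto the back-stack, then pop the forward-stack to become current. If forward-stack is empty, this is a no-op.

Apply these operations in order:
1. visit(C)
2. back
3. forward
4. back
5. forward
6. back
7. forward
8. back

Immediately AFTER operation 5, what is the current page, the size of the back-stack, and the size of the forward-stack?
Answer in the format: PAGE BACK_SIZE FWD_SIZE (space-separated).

After 1 (visit(C)): cur=C back=1 fwd=0
After 2 (back): cur=HOME back=0 fwd=1
After 3 (forward): cur=C back=1 fwd=0
After 4 (back): cur=HOME back=0 fwd=1
After 5 (forward): cur=C back=1 fwd=0

C 1 0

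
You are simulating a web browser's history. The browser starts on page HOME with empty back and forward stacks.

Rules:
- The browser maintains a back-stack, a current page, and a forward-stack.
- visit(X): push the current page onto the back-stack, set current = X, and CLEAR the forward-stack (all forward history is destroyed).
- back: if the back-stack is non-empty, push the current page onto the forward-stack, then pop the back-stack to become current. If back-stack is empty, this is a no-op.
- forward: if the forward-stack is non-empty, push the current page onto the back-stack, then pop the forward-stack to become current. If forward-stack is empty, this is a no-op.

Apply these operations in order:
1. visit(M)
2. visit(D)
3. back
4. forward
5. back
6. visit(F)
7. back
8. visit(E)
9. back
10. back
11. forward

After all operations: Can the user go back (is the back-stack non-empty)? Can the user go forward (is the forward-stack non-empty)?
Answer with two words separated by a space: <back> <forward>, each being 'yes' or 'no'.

Answer: yes yes

Derivation:
After 1 (visit(M)): cur=M back=1 fwd=0
After 2 (visit(D)): cur=D back=2 fwd=0
After 3 (back): cur=M back=1 fwd=1
After 4 (forward): cur=D back=2 fwd=0
After 5 (back): cur=M back=1 fwd=1
After 6 (visit(F)): cur=F back=2 fwd=0
After 7 (back): cur=M back=1 fwd=1
After 8 (visit(E)): cur=E back=2 fwd=0
After 9 (back): cur=M back=1 fwd=1
After 10 (back): cur=HOME back=0 fwd=2
After 11 (forward): cur=M back=1 fwd=1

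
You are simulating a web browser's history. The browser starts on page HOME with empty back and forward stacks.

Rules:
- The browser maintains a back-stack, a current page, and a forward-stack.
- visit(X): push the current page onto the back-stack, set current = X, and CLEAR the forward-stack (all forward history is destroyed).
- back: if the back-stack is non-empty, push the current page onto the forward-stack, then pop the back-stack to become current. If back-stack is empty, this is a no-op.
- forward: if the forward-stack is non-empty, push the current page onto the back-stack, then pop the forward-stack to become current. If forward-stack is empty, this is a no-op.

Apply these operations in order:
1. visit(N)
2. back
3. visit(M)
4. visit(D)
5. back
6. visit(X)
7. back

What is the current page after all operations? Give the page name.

After 1 (visit(N)): cur=N back=1 fwd=0
After 2 (back): cur=HOME back=0 fwd=1
After 3 (visit(M)): cur=M back=1 fwd=0
After 4 (visit(D)): cur=D back=2 fwd=0
After 5 (back): cur=M back=1 fwd=1
After 6 (visit(X)): cur=X back=2 fwd=0
After 7 (back): cur=M back=1 fwd=1

Answer: M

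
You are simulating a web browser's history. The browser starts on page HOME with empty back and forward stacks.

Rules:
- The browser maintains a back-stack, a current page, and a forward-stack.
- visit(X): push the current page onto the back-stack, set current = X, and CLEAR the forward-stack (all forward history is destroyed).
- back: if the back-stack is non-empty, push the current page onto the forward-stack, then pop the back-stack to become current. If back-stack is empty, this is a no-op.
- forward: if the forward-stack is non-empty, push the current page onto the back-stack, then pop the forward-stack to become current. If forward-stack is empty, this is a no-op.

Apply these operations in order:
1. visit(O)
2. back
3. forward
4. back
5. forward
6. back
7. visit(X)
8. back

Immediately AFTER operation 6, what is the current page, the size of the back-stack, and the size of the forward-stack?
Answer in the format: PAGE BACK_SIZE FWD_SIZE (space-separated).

After 1 (visit(O)): cur=O back=1 fwd=0
After 2 (back): cur=HOME back=0 fwd=1
After 3 (forward): cur=O back=1 fwd=0
After 4 (back): cur=HOME back=0 fwd=1
After 5 (forward): cur=O back=1 fwd=0
After 6 (back): cur=HOME back=0 fwd=1

HOME 0 1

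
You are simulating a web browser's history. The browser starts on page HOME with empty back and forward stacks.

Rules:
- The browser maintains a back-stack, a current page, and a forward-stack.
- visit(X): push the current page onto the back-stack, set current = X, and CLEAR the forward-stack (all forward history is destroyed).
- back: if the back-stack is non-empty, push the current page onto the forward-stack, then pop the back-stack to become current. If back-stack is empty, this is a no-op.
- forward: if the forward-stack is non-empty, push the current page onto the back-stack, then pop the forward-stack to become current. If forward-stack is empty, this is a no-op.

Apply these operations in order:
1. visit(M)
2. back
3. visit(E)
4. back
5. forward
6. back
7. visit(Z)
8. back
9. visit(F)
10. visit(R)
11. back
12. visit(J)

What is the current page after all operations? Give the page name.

Answer: J

Derivation:
After 1 (visit(M)): cur=M back=1 fwd=0
After 2 (back): cur=HOME back=0 fwd=1
After 3 (visit(E)): cur=E back=1 fwd=0
After 4 (back): cur=HOME back=0 fwd=1
After 5 (forward): cur=E back=1 fwd=0
After 6 (back): cur=HOME back=0 fwd=1
After 7 (visit(Z)): cur=Z back=1 fwd=0
After 8 (back): cur=HOME back=0 fwd=1
After 9 (visit(F)): cur=F back=1 fwd=0
After 10 (visit(R)): cur=R back=2 fwd=0
After 11 (back): cur=F back=1 fwd=1
After 12 (visit(J)): cur=J back=2 fwd=0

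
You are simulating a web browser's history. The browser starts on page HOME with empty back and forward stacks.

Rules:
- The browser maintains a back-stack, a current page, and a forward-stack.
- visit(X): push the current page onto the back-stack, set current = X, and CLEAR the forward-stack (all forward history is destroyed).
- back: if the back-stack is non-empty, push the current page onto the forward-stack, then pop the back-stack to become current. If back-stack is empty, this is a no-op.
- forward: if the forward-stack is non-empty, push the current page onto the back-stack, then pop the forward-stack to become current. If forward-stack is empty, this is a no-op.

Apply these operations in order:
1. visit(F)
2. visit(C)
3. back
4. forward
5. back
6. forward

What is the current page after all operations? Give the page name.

After 1 (visit(F)): cur=F back=1 fwd=0
After 2 (visit(C)): cur=C back=2 fwd=0
After 3 (back): cur=F back=1 fwd=1
After 4 (forward): cur=C back=2 fwd=0
After 5 (back): cur=F back=1 fwd=1
After 6 (forward): cur=C back=2 fwd=0

Answer: C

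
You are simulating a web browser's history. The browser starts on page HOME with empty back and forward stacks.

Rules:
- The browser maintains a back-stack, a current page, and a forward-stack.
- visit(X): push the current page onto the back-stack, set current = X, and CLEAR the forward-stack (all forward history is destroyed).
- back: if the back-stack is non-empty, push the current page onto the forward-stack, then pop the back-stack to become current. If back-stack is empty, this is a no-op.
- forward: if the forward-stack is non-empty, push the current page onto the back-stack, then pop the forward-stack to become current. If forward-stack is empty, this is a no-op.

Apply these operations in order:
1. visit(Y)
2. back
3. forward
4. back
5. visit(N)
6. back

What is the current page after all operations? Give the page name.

After 1 (visit(Y)): cur=Y back=1 fwd=0
After 2 (back): cur=HOME back=0 fwd=1
After 3 (forward): cur=Y back=1 fwd=0
After 4 (back): cur=HOME back=0 fwd=1
After 5 (visit(N)): cur=N back=1 fwd=0
After 6 (back): cur=HOME back=0 fwd=1

Answer: HOME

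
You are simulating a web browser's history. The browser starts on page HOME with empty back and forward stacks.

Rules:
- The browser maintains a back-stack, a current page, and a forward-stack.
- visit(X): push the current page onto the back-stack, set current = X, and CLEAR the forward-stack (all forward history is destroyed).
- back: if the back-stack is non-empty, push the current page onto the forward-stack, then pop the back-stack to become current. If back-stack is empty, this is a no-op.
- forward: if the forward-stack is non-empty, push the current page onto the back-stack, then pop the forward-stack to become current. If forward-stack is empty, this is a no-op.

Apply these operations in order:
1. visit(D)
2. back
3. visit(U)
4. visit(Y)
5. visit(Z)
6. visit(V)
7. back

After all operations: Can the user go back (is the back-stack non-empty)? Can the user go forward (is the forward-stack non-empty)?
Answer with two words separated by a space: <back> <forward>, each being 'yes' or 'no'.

Answer: yes yes

Derivation:
After 1 (visit(D)): cur=D back=1 fwd=0
After 2 (back): cur=HOME back=0 fwd=1
After 3 (visit(U)): cur=U back=1 fwd=0
After 4 (visit(Y)): cur=Y back=2 fwd=0
After 5 (visit(Z)): cur=Z back=3 fwd=0
After 6 (visit(V)): cur=V back=4 fwd=0
After 7 (back): cur=Z back=3 fwd=1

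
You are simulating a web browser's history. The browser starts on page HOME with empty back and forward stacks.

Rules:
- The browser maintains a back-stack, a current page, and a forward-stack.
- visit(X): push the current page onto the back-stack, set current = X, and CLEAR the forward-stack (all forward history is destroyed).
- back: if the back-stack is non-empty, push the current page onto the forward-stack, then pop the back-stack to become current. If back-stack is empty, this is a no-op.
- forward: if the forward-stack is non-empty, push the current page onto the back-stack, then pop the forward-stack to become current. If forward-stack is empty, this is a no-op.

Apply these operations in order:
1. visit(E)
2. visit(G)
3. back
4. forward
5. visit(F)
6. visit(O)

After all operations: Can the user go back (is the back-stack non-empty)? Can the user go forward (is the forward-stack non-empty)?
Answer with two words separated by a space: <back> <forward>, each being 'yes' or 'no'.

After 1 (visit(E)): cur=E back=1 fwd=0
After 2 (visit(G)): cur=G back=2 fwd=0
After 3 (back): cur=E back=1 fwd=1
After 4 (forward): cur=G back=2 fwd=0
After 5 (visit(F)): cur=F back=3 fwd=0
After 6 (visit(O)): cur=O back=4 fwd=0

Answer: yes no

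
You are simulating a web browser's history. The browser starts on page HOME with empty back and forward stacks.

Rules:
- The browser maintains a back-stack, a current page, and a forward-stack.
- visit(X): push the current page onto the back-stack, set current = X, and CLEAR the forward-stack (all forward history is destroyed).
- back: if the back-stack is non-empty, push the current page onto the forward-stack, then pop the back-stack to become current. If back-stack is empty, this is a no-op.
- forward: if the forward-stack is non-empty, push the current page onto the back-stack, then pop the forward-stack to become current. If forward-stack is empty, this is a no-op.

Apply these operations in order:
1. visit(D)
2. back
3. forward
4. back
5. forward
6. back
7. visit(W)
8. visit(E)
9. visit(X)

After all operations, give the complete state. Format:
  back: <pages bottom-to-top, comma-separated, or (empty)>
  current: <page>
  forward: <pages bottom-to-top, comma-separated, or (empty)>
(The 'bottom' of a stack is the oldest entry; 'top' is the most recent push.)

Answer: back: HOME,W,E
current: X
forward: (empty)

Derivation:
After 1 (visit(D)): cur=D back=1 fwd=0
After 2 (back): cur=HOME back=0 fwd=1
After 3 (forward): cur=D back=1 fwd=0
After 4 (back): cur=HOME back=0 fwd=1
After 5 (forward): cur=D back=1 fwd=0
After 6 (back): cur=HOME back=0 fwd=1
After 7 (visit(W)): cur=W back=1 fwd=0
After 8 (visit(E)): cur=E back=2 fwd=0
After 9 (visit(X)): cur=X back=3 fwd=0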